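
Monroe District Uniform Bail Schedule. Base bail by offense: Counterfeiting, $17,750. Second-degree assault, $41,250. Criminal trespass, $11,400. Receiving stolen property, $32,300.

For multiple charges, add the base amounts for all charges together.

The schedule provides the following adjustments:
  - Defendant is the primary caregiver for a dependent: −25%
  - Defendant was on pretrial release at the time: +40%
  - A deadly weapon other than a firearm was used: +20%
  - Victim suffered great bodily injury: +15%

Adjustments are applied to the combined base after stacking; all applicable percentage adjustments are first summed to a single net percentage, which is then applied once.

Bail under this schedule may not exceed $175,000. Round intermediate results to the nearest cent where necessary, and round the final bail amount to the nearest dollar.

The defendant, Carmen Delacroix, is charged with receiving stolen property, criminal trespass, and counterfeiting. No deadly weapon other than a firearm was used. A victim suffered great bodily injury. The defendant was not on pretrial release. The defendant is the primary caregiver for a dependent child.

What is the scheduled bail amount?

$55,305

Base amounts from the schedule: receiving stolen property $32,300; criminal trespass $11,400; counterfeiting $17,750.
Stacking rule: sum of all bases. $32,300 + $11,400 + $17,750 = $61,450.
Net percentage adjustment: −25% +15% = −10%. $61,450 × 0.9 = $55,305.
$55,305 is within the $175,000 maximum.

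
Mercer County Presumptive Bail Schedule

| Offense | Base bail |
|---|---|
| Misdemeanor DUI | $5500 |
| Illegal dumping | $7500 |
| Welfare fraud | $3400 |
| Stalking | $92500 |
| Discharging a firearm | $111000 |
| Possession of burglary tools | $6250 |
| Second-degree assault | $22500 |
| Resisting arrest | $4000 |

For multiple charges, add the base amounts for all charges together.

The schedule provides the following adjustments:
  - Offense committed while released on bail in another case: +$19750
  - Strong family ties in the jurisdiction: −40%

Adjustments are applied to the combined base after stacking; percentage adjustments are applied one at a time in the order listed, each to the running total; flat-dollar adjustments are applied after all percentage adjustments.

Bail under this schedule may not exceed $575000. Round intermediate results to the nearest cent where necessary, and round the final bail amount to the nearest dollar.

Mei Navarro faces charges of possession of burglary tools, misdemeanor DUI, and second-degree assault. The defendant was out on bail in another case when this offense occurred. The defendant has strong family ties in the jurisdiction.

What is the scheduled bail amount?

Base amounts from the schedule: possession of burglary tools $6250; misdemeanor DUI $5500; second-degree assault $22500.
Stacking rule: sum of all bases. $6250 + $5500 + $22500 = $34250.
Strong family ties in the jurisdiction (−40%): $34250 × 0.6 = $20550.
Offense committed while released on bail in another case (+$19750 flat): $20550 + $19750 = $40300.
$40300 is within the $575000 maximum.

$40300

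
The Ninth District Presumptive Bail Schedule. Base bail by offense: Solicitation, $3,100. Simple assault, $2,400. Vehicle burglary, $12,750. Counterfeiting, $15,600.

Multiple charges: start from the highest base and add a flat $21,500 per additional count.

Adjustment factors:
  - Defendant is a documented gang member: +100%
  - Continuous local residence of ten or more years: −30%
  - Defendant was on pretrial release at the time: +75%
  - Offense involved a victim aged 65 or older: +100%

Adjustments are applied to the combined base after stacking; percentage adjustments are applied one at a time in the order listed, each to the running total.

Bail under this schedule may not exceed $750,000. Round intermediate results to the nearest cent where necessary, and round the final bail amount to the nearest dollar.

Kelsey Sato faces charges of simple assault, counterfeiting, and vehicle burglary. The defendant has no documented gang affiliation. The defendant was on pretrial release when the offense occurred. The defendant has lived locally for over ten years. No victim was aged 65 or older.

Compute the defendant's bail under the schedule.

$71,785

Base amounts from the schedule: simple assault $2,400; counterfeiting $15,600; vehicle burglary $12,750.
Stacking rule: highest base plus $21,500 per additional charge. Highest is counterfeiting at $15,600; 2 additional charges → +$43,000. Combined base = $58,600.
Continuous local residence of ten or more years (−30%): $58,600 × 0.7 = $41,020.
Defendant was on pretrial release at the time (+75%): $41,020 × 1.75 = $71,785.
$71,785 is within the $750,000 maximum.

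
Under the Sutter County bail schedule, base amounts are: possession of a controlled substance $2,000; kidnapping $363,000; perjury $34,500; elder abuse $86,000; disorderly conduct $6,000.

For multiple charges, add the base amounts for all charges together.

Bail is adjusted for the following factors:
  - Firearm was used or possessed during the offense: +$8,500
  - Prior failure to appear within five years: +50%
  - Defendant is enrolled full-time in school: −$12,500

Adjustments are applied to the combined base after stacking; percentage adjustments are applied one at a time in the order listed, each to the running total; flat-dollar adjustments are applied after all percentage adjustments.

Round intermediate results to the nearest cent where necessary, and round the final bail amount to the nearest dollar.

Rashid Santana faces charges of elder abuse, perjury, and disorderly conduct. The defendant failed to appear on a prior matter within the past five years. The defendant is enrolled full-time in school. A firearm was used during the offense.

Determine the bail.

Base amounts from the schedule: elder abuse $86,000; perjury $34,500; disorderly conduct $6,000.
Stacking rule: sum of all bases. $86,000 + $34,500 + $6,000 = $126,500.
Prior failure to appear within five years (+50%): $126,500 × 1.5 = $189,750.
Firearm was used or possessed during the offense (+$8,500 flat): $189,750 + $8,500 = $198,250.
Defendant is enrolled full-time in school (−$12,500 flat): $198,250 − $12,500 = $185,750.

$185,750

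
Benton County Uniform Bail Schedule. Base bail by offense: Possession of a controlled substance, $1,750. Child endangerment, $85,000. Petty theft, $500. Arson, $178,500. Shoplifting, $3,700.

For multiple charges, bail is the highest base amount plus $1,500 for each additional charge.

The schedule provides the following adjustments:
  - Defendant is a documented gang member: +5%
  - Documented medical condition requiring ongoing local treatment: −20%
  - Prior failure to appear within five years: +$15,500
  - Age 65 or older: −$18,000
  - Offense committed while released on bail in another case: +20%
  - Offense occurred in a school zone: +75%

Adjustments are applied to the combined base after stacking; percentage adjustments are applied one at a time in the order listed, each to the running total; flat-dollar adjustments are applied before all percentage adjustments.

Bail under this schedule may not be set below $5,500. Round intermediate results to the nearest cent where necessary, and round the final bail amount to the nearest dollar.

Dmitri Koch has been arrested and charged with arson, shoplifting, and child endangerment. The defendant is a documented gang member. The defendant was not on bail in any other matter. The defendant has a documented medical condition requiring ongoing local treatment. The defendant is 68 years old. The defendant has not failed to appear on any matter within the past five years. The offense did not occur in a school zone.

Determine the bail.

Base amounts from the schedule: arson $178,500; shoplifting $3,700; child endangerment $85,000.
Stacking rule: highest base plus $1,500 per additional charge. Highest is arson at $178,500; 2 additional charges → +$3,000. Combined base = $181,500.
Age 65 or older (−$18,000 flat): $181,500 − $18,000 = $163,500.
Defendant is a documented gang member (+5%): $163,500 × 1.05 = $171,675.
Documented medical condition requiring ongoing local treatment (−20%): $171,675 × 0.8 = $137,340.
$137,340 is at or above the $5,500 minimum.

$137,340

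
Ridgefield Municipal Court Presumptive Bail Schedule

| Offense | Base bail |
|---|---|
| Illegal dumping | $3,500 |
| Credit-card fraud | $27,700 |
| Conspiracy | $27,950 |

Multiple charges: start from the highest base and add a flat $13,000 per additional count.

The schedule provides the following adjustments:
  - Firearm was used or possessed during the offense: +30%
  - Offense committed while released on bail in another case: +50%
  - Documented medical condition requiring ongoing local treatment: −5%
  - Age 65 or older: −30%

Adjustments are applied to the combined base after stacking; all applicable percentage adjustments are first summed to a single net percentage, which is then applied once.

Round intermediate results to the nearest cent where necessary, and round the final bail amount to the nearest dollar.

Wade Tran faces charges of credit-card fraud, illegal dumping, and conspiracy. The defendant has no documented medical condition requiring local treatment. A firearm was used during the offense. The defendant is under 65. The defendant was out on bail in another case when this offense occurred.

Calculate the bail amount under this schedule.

Base amounts from the schedule: credit-card fraud $27,700; illegal dumping $3,500; conspiracy $27,950.
Stacking rule: highest base plus $13,000 per additional charge. Highest is conspiracy at $27,950; 2 additional charges → +$26,000. Combined base = $53,950.
Net percentage adjustment: +30% +50% = +80%. $53,950 × 1.8 = $97,110.

$97,110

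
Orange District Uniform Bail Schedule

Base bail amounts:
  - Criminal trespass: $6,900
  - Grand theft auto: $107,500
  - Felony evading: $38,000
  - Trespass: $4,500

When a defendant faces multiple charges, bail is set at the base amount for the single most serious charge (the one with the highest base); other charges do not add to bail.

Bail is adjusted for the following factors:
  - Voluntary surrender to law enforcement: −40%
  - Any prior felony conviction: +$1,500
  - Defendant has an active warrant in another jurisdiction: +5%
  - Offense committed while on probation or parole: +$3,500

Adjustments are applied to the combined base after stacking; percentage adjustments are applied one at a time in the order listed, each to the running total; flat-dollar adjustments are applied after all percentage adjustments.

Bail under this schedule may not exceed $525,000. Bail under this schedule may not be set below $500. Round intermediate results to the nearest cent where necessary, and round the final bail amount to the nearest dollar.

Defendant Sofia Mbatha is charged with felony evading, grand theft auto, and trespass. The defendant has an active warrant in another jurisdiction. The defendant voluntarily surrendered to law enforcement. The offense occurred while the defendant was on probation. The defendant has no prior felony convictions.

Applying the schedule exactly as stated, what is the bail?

Base amounts from the schedule: felony evading $38,000; grand theft auto $107,500; trespass $4,500.
Stacking rule: use the highest base only. Highest is grand theft auto at $107,500. Combined base = $107,500.
Voluntary surrender to law enforcement (−40%): $107,500 × 0.6 = $64,500.
Defendant has an active warrant in another jurisdiction (+5%): $64,500 × 1.05 = $67,725.
Offense committed while on probation or parole (+$3,500 flat): $67,725 + $3,500 = $71,225.
$71,225 is within the $525,000 maximum.
$71,225 is at or above the $500 minimum.

$71,225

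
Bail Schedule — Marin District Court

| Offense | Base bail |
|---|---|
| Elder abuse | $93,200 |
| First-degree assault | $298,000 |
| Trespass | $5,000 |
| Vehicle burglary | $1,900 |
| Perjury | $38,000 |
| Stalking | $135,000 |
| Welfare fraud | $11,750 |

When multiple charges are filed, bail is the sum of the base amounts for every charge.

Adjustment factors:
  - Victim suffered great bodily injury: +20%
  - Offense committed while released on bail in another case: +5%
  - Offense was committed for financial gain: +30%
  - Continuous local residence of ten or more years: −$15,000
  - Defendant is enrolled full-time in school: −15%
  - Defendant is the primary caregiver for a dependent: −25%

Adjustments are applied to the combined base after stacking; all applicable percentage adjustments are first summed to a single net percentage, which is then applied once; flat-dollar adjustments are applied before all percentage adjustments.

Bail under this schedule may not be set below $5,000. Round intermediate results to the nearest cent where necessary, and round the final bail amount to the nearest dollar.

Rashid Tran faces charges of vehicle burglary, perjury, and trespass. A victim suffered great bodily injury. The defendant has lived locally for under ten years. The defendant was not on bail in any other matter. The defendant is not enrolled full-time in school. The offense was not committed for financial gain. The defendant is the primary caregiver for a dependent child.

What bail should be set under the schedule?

$42,655

Base amounts from the schedule: vehicle burglary $1,900; perjury $38,000; trespass $5,000.
Stacking rule: sum of all bases. $1,900 + $38,000 + $5,000 = $44,900.
Net percentage adjustment: +20% −25% = −5%. $44,900 × 0.95 = $42,655.
$42,655 is at or above the $5,000 minimum.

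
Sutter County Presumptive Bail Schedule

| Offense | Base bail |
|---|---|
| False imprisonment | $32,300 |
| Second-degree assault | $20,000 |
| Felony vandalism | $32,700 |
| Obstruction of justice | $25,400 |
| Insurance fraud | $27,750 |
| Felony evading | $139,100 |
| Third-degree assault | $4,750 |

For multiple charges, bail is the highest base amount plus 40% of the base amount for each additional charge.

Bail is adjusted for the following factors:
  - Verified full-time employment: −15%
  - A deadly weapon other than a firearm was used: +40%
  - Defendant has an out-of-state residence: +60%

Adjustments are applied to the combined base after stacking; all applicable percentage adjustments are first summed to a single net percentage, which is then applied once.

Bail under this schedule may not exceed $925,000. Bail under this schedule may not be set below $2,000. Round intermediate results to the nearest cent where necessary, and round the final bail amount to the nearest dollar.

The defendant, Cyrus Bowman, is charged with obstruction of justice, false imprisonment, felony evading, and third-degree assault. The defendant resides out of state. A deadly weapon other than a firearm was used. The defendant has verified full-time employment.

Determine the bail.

Base amounts from the schedule: obstruction of justice $25,400; false imprisonment $32,300; felony evading $139,100; third-degree assault $4,750.
Stacking rule: highest base plus 40% of each additional charge. Highest is felony evading at $139,100. Additional: $25,400 × 40% = $10,160; $32,300 × 40% = $12,920; $4,750 × 40% = $1,900. Combined base = $139,100 + $24,980 = $164,080.
Net percentage adjustment: −15% +40% +60% = +85%. $164,080 × 1.85 = $303,548.
$303,548 is within the $925,000 maximum.
$303,548 is at or above the $2,000 minimum.

$303,548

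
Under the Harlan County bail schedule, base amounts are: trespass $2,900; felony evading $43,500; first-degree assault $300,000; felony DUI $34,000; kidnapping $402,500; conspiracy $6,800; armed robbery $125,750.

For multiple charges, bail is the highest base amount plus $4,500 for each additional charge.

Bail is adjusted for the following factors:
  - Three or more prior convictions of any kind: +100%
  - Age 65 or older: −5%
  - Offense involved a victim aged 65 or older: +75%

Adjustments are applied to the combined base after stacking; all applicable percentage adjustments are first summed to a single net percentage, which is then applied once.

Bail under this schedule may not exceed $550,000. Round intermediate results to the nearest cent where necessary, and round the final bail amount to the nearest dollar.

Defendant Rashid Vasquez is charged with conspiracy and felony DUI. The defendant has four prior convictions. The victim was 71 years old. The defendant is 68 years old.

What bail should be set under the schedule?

Base amounts from the schedule: conspiracy $6,800; felony DUI $34,000.
Stacking rule: highest base plus $4,500 per additional charge. Highest is felony DUI at $34,000; 1 additional charge → +$4,500. Combined base = $38,500.
Net percentage adjustment: +100% −5% +75% = +170%. $38,500 × 2.7 = $103,950.
$103,950 is within the $550,000 maximum.

$103,950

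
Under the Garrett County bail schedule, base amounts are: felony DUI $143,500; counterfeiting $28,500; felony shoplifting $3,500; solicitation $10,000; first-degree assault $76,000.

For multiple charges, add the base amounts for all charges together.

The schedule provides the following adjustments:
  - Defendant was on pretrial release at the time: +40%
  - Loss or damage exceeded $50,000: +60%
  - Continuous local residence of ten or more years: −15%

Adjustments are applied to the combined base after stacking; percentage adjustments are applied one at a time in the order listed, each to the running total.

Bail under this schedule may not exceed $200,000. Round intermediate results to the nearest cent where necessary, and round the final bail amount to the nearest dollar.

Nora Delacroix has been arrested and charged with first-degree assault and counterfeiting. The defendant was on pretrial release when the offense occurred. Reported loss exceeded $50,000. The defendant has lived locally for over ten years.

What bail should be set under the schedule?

$198,968

Base amounts from the schedule: first-degree assault $76,000; counterfeiting $28,500.
Stacking rule: sum of all bases. $76,000 + $28,500 = $104,500.
Defendant was on pretrial release at the time (+40%): $104,500 × 1.4 = $146,300.
Loss or damage exceeded $50,000 (+60%): $146,300 × 1.6 = $234,080.
Continuous local residence of ten or more years (−15%): $234,080 × 0.85 = $198,968.
$198,968 is within the $200,000 maximum.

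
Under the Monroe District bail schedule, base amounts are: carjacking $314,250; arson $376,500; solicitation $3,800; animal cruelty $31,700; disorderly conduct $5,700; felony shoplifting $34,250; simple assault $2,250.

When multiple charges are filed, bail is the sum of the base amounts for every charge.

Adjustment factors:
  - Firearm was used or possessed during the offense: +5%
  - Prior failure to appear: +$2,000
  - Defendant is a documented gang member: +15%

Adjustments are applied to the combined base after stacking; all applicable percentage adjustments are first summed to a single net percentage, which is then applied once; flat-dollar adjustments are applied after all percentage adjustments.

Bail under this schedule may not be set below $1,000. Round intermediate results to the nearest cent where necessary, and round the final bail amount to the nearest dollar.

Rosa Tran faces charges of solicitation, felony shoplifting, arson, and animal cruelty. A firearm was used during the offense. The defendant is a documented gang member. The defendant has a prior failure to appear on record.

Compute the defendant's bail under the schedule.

Base amounts from the schedule: solicitation $3,800; felony shoplifting $34,250; arson $376,500; animal cruelty $31,700.
Stacking rule: sum of all bases. $3,800 + $34,250 + $376,500 + $31,700 = $446,250.
Net percentage adjustment: +5% +15% = +20%. $446,250 × 1.2 = $535,500.
Prior failure to appear (+$2,000 flat): $535,500 + $2,000 = $537,500.
$537,500 is at or above the $1,000 minimum.

$537,500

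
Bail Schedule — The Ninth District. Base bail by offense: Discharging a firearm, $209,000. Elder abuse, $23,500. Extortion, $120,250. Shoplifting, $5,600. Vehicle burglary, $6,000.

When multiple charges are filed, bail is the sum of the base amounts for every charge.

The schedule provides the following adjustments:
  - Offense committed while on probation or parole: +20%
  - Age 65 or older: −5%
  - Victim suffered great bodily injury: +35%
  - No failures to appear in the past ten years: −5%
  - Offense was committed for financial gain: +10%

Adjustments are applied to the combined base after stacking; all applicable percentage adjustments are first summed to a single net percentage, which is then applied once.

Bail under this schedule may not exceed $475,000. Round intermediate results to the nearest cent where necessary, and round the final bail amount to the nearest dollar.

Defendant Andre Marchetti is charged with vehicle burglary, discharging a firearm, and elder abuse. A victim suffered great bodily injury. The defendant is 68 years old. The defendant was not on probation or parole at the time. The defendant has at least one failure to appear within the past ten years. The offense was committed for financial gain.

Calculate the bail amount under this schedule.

Base amounts from the schedule: vehicle burglary $6,000; discharging a firearm $209,000; elder abuse $23,500.
Stacking rule: sum of all bases. $6,000 + $209,000 + $23,500 = $238,500.
Net percentage adjustment: −5% +35% +10% = +40%. $238,500 × 1.4 = $333,900.
$333,900 is within the $475,000 maximum.

$333,900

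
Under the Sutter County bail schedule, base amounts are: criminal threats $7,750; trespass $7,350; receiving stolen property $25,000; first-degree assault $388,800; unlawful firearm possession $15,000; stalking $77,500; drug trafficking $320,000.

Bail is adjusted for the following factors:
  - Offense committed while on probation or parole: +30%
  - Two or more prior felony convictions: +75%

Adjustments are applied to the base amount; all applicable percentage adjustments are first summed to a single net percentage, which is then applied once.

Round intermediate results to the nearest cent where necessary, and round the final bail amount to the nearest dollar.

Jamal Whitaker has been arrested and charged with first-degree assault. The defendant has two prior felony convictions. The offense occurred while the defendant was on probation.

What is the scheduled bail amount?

$797,040

Base amounts from the schedule: first-degree assault $388,800.
Single charge. Combined base = $388,800.
Net percentage adjustment: +30% +75% = +105%. $388,800 × 2.05 = $797,040.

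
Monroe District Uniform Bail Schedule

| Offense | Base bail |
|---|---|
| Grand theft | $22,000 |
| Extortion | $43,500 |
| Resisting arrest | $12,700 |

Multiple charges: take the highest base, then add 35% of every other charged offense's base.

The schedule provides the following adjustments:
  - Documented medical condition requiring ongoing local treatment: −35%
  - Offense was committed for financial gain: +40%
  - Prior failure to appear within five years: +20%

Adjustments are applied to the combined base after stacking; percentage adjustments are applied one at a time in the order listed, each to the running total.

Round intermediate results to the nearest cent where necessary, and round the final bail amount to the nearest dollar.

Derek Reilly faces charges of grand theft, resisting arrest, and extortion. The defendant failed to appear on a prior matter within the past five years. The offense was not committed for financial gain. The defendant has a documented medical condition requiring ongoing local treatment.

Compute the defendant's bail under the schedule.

Base amounts from the schedule: grand theft $22,000; resisting arrest $12,700; extortion $43,500.
Stacking rule: highest base plus 35% of each additional charge. Highest is extortion at $43,500. Additional: $22,000 × 35% = $7,700; $12,700 × 35% = $4,445. Combined base = $43,500 + $12,145 = $55,645.
Documented medical condition requiring ongoing local treatment (−35%): $55,645 × 0.65 = $36,169.25.
Prior failure to appear within five years (+20%): $36,169.25 × 1.2 = $43,403.10.
Rounded to the nearest dollar: $43,403.

$43,403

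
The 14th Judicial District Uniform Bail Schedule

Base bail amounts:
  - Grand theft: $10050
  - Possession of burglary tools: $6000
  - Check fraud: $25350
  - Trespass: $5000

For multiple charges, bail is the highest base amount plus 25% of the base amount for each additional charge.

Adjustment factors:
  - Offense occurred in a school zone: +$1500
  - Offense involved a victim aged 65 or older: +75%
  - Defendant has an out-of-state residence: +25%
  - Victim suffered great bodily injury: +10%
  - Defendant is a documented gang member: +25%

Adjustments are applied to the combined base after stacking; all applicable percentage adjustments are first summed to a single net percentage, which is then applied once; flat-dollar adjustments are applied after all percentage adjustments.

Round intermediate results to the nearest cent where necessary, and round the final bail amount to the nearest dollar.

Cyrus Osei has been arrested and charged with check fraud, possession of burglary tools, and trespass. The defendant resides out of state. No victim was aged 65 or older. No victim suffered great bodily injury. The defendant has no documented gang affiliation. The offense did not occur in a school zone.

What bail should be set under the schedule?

Base amounts from the schedule: check fraud $25350; possession of burglary tools $6000; trespass $5000.
Stacking rule: highest base plus 25% of each additional charge. Highest is check fraud at $25350. Additional: $6000 × 25% = $1500; $5000 × 25% = $1250. Combined base = $25350 + $2750 = $28100.
Defendant has an out-of-state residence (+25%): $28100 × 1.25 = $35125.

$35125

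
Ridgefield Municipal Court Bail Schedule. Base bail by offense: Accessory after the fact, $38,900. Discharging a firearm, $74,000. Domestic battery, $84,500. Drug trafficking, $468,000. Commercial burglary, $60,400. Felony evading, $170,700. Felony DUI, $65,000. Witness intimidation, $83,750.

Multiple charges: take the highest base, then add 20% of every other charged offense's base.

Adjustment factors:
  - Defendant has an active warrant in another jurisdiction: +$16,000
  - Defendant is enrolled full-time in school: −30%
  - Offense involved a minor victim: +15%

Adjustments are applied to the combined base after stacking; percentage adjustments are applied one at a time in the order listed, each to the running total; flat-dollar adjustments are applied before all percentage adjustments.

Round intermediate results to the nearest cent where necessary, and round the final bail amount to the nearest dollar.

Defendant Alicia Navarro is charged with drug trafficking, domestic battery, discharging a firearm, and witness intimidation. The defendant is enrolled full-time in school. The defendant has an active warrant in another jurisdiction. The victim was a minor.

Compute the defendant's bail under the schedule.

Base amounts from the schedule: drug trafficking $468,000; domestic battery $84,500; discharging a firearm $74,000; witness intimidation $83,750.
Stacking rule: highest base plus 20% of each additional charge. Highest is drug trafficking at $468,000. Additional: $84,500 × 20% = $16,900; $74,000 × 20% = $14,800; $83,750 × 20% = $16,750. Combined base = $468,000 + $48,450 = $516,450.
Defendant has an active warrant in another jurisdiction (+$16,000 flat): $516,450 + $16,000 = $532,450.
Defendant is enrolled full-time in school (−30%): $532,450 × 0.7 = $372,715.
Offense involved a minor victim (+15%): $372,715 × 1.15 = $428,622.25.
Rounded to the nearest dollar: $428,622.

$428,622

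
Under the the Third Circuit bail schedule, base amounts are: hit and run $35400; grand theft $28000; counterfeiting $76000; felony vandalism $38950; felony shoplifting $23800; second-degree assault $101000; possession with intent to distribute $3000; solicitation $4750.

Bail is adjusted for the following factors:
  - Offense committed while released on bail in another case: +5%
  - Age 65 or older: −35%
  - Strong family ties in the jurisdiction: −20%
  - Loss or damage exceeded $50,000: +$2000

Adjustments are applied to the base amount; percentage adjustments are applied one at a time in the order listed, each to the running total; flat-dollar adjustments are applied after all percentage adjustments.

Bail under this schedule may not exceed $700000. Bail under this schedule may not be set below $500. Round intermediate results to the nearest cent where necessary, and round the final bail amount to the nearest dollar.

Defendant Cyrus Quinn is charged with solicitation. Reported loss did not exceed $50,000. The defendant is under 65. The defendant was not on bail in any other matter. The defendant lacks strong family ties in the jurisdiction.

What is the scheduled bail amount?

$4750

Base amounts from the schedule: solicitation $4750.
Single charge. Combined base = $4750.
No adjustment factors apply to this defendant.
$4750 is within the $700000 maximum.
$4750 is at or above the $500 minimum.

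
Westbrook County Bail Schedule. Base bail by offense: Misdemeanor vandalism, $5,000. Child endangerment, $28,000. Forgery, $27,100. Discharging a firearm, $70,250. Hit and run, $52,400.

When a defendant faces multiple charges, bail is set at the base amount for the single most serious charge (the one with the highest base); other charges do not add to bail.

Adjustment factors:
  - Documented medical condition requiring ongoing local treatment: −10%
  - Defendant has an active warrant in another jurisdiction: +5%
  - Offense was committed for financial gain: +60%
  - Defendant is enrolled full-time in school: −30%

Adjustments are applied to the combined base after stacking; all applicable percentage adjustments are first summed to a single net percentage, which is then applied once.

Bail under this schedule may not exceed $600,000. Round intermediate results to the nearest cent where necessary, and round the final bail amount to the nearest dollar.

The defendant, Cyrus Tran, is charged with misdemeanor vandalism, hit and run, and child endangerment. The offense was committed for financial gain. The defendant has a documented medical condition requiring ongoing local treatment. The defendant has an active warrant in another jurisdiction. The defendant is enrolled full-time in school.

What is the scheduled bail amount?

Base amounts from the schedule: misdemeanor vandalism $5,000; hit and run $52,400; child endangerment $28,000.
Stacking rule: use the highest base only. Highest is hit and run at $52,400. Combined base = $52,400.
Net percentage adjustment: −10% +5% +60% −30% = +25%. $52,400 × 1.25 = $65,500.
$65,500 is within the $600,000 maximum.

$65,500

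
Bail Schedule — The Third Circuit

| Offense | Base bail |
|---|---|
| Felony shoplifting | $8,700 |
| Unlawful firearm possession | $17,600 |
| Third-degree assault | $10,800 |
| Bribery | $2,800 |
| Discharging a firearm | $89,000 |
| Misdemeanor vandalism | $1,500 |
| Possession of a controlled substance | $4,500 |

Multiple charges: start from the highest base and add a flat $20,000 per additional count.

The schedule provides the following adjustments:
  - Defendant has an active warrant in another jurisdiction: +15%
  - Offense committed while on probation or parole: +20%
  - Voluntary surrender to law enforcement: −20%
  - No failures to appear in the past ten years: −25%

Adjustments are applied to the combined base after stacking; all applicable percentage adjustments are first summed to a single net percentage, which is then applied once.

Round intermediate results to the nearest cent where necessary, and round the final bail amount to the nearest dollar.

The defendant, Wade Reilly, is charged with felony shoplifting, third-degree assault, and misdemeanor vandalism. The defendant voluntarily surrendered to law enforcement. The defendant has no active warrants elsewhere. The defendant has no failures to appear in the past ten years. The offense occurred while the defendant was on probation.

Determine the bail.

$38,100

Base amounts from the schedule: felony shoplifting $8,700; third-degree assault $10,800; misdemeanor vandalism $1,500.
Stacking rule: highest base plus $20,000 per additional charge. Highest is third-degree assault at $10,800; 2 additional charges → +$40,000. Combined base = $50,800.
Net percentage adjustment: +20% −20% −25% = −25%. $50,800 × 0.75 = $38,100.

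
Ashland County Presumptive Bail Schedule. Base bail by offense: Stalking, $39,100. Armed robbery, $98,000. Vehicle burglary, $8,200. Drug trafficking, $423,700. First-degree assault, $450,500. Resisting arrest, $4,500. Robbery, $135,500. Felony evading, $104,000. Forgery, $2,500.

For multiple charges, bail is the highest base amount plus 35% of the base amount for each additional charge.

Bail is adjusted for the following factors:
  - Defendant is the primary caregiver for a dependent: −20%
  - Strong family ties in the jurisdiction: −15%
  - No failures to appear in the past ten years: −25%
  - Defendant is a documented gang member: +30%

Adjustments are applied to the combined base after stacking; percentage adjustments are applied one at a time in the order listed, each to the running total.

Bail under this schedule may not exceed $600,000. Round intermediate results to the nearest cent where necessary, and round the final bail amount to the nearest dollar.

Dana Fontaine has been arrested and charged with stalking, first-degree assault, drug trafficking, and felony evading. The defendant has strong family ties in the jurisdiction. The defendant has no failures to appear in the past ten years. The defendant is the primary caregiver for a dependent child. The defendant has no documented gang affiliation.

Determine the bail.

Base amounts from the schedule: stalking $39,100; first-degree assault $450,500; drug trafficking $423,700; felony evading $104,000.
Stacking rule: highest base plus 35% of each additional charge. Highest is first-degree assault at $450,500. Additional: $39,100 × 35% = $13,685; $423,700 × 35% = $148,295; $104,000 × 35% = $36,400. Combined base = $450,500 + $198,380 = $648,880.
Defendant is the primary caregiver for a dependent (−20%): $648,880 × 0.8 = $519,104.
Strong family ties in the jurisdiction (−15%): $519,104 × 0.85 = $441,238.40.
No failures to appear in the past ten years (−25%): $441,238.40 × 0.75 = $330,928.80.
$330,928.80 is within the $600,000 maximum.
Rounded to the nearest dollar: $330,929.

$330,929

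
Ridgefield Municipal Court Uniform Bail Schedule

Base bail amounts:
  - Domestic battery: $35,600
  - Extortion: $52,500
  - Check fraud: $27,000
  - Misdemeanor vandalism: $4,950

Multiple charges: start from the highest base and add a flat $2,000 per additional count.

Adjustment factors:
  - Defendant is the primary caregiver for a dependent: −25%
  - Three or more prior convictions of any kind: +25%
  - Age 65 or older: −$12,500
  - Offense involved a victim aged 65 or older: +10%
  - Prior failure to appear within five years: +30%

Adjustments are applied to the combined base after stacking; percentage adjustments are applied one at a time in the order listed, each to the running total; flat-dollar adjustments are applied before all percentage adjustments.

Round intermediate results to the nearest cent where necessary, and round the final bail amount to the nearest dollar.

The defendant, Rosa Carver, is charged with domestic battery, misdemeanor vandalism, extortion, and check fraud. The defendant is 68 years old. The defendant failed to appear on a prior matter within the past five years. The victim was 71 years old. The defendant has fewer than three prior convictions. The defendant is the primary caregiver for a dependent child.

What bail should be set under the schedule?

Base amounts from the schedule: domestic battery $35,600; misdemeanor vandalism $4,950; extortion $52,500; check fraud $27,000.
Stacking rule: highest base plus $2,000 per additional charge. Highest is extortion at $52,500; 3 additional charges → +$6,000. Combined base = $58,500.
Age 65 or older (−$12,500 flat): $58,500 − $12,500 = $46,000.
Defendant is the primary caregiver for a dependent (−25%): $46,000 × 0.75 = $34,500.
Offense involved a victim aged 65 or older (+10%): $34,500 × 1.1 = $37,950.
Prior failure to appear within five years (+30%): $37,950 × 1.3 = $49,335.

$49,335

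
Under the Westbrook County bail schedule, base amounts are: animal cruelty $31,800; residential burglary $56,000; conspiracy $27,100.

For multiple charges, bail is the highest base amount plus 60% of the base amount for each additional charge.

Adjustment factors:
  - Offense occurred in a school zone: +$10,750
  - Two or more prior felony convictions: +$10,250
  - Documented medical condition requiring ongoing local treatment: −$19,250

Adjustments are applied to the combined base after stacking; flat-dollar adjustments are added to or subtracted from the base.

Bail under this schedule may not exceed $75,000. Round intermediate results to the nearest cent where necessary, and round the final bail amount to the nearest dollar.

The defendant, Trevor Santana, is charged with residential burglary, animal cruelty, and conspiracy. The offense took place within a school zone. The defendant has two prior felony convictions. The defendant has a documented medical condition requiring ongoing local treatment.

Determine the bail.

$75,000

Base amounts from the schedule: residential burglary $56,000; animal cruelty $31,800; conspiracy $27,100.
Stacking rule: highest base plus 60% of each additional charge. Highest is residential burglary at $56,000. Additional: $31,800 × 60% = $19,080; $27,100 × 60% = $16,260. Combined base = $56,000 + $35,340 = $91,340.
Offense occurred in a school zone (+$10,750 flat): $91,340 + $10,750 = $102,090.
Two or more prior felony convictions (+$10,250 flat): $102,090 + $10,250 = $112,340.
Documented medical condition requiring ongoing local treatment (−$19,250 flat): $112,340 − $19,250 = $93,090.
Result $93,090 exceeds the maximum of $75,000; bail is capped at $75,000.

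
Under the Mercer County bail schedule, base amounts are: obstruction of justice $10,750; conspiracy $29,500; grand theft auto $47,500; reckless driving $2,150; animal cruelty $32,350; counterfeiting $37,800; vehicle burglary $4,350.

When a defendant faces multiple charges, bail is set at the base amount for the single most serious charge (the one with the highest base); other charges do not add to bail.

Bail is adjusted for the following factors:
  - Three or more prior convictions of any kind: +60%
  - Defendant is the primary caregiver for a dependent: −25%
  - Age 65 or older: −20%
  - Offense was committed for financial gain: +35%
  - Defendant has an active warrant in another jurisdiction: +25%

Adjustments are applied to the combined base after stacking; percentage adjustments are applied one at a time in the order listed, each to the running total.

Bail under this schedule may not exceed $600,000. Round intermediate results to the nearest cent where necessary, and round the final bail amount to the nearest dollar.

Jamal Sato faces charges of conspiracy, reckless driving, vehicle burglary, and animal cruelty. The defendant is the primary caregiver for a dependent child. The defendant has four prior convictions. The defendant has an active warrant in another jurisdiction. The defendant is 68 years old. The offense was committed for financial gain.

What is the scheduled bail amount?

Base amounts from the schedule: conspiracy $29,500; reckless driving $2,150; vehicle burglary $4,350; animal cruelty $32,350.
Stacking rule: use the highest base only. Highest is animal cruelty at $32,350. Combined base = $32,350.
Three or more prior convictions of any kind (+60%): $32,350 × 1.6 = $51,760.
Defendant is the primary caregiver for a dependent (−25%): $51,760 × 0.75 = $38,820.
Age 65 or older (−20%): $38,820 × 0.8 = $31,056.
Offense was committed for financial gain (+35%): $31,056 × 1.35 = $41,925.60.
Defendant has an active warrant in another jurisdiction (+25%): $41,925.60 × 1.25 = $52,407.
$52,407 is within the $600,000 maximum.

$52,407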